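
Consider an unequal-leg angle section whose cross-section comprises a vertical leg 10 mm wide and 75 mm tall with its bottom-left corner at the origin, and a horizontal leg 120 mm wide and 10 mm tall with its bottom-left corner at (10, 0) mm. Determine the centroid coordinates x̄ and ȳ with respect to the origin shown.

x̄ = 45.00 mm, ȳ = 17.50 mm

vertical leg: A = 10 × 75 = 750.00, centroid at (5.00, 37.50).
horizontal leg: A = 120 × 10 = 1200.00, centroid at (70.00, 5.00).
ΣA = 1950.00 mm²
ΣAx̄ = (750.00)(5.00) + (1200.00)(70.00) = 87750.00 mm³
ΣAȳ = (750.00)(37.50) + (1200.00)(5.00) = 34125.00 mm³
x̄ = 87750.00 / 1950.00 = 45.00 mm
ȳ = 34125.00 / 1950.00 = 17.50 mm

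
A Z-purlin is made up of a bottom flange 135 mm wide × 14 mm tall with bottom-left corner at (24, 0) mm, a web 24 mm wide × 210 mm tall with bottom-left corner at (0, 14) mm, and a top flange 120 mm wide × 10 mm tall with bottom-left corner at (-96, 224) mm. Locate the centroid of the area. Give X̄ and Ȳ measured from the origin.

X̄ = 23.40 mm, Ȳ = 109.20 mm

bottom flange: A = 135 × 14 = 1890.00, centroid at (91.50, 7.00).
web: A = 24 × 210 = 5040.00, centroid at (12.00, 119.00).
top flange: A = 120 × 10 = 1200.00, centroid at (-36.00, 229.00).
ΣA = 8130.00 mm², ΣAX̄ = 190215.00 mm³, ΣAȲ = 887790.00 mm³.
X̄ = 190215.00/8130.00 = 23.40 mm; Ȳ = 887790.00/8130.00 = 109.20 mm.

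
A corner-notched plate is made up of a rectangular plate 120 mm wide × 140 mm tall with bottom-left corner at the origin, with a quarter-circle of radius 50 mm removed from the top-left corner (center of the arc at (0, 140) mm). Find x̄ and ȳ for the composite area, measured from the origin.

x̄ = 65.13 mm, ȳ = 63.54 mm

plate: A = 120 × 140 = 16800.00, centroid at (60.00, 70.00).
removed quarter-circle: A = −¼π·50² = -1963.50, centroid at (21.22, 118.78).
ΣA = 14836.50 mm², ΣAx̄ = 966333.33 mm³, ΣAȳ = 942777.31 mm³.
x̄ = 966333.33/14836.50 = 65.13 mm; ȳ = 942777.31/14836.50 = 63.54 mm.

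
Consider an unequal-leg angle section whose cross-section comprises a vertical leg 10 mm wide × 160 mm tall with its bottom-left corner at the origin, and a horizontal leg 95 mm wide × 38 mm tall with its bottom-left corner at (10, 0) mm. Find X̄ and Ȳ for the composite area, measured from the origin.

X̄ = 41.38 mm, Ȳ = 37.73 mm

vertical leg: A = 10 × 160 = 1600.00, centroid at (5.00, 80.00).
horizontal leg: A = 95 × 38 = 3610.00, centroid at (57.50, 19.00).
ΣA = 5210.00 mm²
ΣAX̄ = (1600.00)(5.00) + (3610.00)(57.50) = 215575.00 mm³
ΣAȲ = (1600.00)(80.00) + (3610.00)(19.00) = 196590.00 mm³
X̄ = 215575.00 / 5210.00 = 41.38 mm
Ȳ = 196590.00 / 5210.00 = 37.73 mm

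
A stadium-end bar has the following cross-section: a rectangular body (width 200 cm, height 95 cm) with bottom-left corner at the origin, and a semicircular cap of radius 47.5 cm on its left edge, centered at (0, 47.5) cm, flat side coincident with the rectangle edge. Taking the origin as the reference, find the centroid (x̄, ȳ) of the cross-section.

x̄ = 81.11 cm, ȳ = 47.50 cm

rectangular body: A = 200 × 95 = 19000.00, centroid at (100.00, 47.50).
semicircular end: A = ½π·47.5² = 3544.11, centroid at (-20.16, 47.50).
ΣA = 22544.11 cm², ΣAx̄ = 1828552.08 cm³, ΣAȳ = 1070845.19 cm³.
x̄ = 1828552.08/22544.11 = 81.11 cm; ȳ = 1070845.19/22544.11 = 47.50 cm.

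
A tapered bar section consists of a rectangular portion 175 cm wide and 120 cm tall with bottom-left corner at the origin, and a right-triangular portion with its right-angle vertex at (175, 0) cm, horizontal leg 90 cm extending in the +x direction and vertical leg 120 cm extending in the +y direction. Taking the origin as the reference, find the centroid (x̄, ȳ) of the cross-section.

x̄ = 111.53 cm, ȳ = 55.91 cm

rectangular portion: A = 175 × 120 = 21000.00, centroid at (87.50, 60.00).
triangular portion: A = ½·90·120 = 5400.00, centroid at (205.00, 40.00).
ΣA = 26400.00 cm²
ΣAx̄ = (21000.00)(87.50) + (5400.00)(205.00) = 2944500.00 cm³
ΣAȳ = (21000.00)(60.00) + (5400.00)(40.00) = 1476000.00 cm³
x̄ = 2944500.00 / 26400.00 = 111.53 cm
ȳ = 1476000.00 / 26400.00 = 55.91 cm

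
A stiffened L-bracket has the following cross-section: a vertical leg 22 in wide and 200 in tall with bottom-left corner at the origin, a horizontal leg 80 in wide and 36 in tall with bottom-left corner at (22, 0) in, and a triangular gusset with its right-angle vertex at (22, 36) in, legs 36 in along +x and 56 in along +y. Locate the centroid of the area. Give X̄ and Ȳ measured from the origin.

X̄ = 31.52 in, Ȳ = 65.99 in

vertical leg: A = 22 × 200 = 4400.00, centroid at (11.00, 100.00).
horizontal leg: A = 80 × 36 = 2880.00, centroid at (62.00, 18.00).
gusset: A = ½·36·56 = 1008.00, centroid at (34.00, 54.67).
ΣA = 8288.00 in², ΣAX̄ = 261232.00 in³, ΣAȲ = 546944.00 in³.
X̄ = 261232.00/8288.00 = 31.52 in; Ȳ = 546944.00/8288.00 = 65.99 in.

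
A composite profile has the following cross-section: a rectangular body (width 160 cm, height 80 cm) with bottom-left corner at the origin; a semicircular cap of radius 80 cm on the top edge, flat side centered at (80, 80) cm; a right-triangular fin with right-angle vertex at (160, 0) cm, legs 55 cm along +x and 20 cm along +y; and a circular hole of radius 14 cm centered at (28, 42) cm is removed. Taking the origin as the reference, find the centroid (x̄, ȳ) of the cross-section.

x̄ = 83.78 cm, ȳ = 71.77 cm

rectangular body: A = 160 × 80 = 12800.00, centroid at (80.00, 40.00).
semicircular top: A = ½π·80² = 10053.10, centroid at (80.00, 113.95).
triangular fin: A = ½·55·20 = 550.00, centroid at (178.33, 6.67).
hole: A = −π·14² = -615.75, centroid at (28.00, 42.00).
ΣA = 22787.34 cm²
ΣAx̄ = (12800.00)(80.00) + (10053.10)(80.00) + (550.00)(178.33) + (-615.75)(28.00) = 1909089.99 cm³
ΣAȳ = (12800.00)(40.00) + (10053.10)(113.95) + (550.00)(6.67) + (-615.75)(42.00) = 1635386.13 cm³
x̄ = 1909089.99 / 22787.34 = 83.78 cm
ȳ = 1635386.13 / 22787.34 = 71.77 cm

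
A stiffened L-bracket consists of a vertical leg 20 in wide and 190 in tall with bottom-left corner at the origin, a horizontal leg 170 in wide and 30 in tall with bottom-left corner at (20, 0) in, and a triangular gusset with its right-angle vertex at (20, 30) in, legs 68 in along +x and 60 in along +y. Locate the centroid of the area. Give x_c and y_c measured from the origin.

x_c = 60.38 in, y_c = 49.31 in

Part | A | x̄ᵢ | ȳᵢ | A·x̄ᵢ | A·ȳᵢ
vertical leg | 3800.00 | 10.00 | 95.00 | 38000.00 | 361000.00
horizontal leg | 5100.00 | 105.00 | 15.00 | 535500.00 | 76500.00
gusset | 2040.00 | 42.67 | 50.00 | 87040.00 | 102000.00
Σ | 10940.00 |  |  | 660540.00 | 539500.00
x_c = 660540.00 / 10940.00 = 60.38 in
y_c = 539500.00 / 10940.00 = 49.31 in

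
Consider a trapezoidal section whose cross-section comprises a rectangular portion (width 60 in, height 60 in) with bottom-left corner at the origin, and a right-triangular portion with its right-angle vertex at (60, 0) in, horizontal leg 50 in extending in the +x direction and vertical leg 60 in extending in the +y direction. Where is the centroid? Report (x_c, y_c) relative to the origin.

x_c = 43.73 in, y_c = 27.06 in

Part | A | x̄ᵢ | ȳᵢ | A·x̄ᵢ | A·ȳᵢ
rectangular portion | 3600.00 | 30.00 | 30.00 | 108000.00 | 108000.00
triangular portion | 1500.00 | 76.67 | 20.00 | 115000.00 | 30000.00
Σ | 5100.00 |  |  | 223000.00 | 138000.00
x_c = 223000.00 / 5100.00 = 43.73 in
y_c = 138000.00 / 5100.00 = 27.06 in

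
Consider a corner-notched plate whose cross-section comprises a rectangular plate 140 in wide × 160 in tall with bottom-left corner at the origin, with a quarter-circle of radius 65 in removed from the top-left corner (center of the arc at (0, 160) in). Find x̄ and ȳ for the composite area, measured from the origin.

plate: A = 140 × 160 = 22400.00, centroid at (70.00, 80.00).
removed quarter-circle: A = −¼π·65² = -3318.31, centroid at (27.59, 132.41).
ΣA = 19081.69 in²
ΣAx̄ = (22400.00)(70.00) + (-3318.31)(27.59) = 1476458.33 in³
ΣAȳ = (22400.00)(80.00) + (-3318.31)(132.41) = 1352612.51 in³
x̄ = 1476458.33 / 19081.69 = 77.38 in
ȳ = 1352612.51 / 19081.69 = 70.89 in

x̄ = 77.38 in, ȳ = 70.89 in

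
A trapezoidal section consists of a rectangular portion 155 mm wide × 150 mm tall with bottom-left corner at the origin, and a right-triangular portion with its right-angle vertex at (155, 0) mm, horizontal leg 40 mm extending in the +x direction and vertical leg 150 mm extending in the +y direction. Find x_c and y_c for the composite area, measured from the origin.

x_c = 87.88 mm, y_c = 72.14 mm

Part | A | x̄ᵢ | ȳᵢ | A·x̄ᵢ | A·ȳᵢ
rectangular portion | 23250.00 | 77.50 | 75.00 | 1801875.00 | 1743750.00
triangular portion | 3000.00 | 168.33 | 50.00 | 505000.00 | 150000.00
Σ | 26250.00 |  |  | 2306875.00 | 1893750.00
x_c = 2306875.00 / 26250.00 = 87.88 mm
y_c = 1893750.00 / 26250.00 = 72.14 mm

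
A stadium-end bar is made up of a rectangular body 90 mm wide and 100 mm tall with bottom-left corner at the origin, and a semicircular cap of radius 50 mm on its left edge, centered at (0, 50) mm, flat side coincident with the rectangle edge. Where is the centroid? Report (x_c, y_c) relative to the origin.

x_c = 24.88 mm, y_c = 50.00 mm

rectangular body: A = 90 × 100 = 9000.00, centroid at (45.00, 50.00).
semicircular end: A = ½π·50² = 3926.99, centroid at (-21.22, 50.00).
ΣA = 12926.99 mm², ΣAx_c = 321666.67 mm³, ΣAy_c = 646349.54 mm³.
x_c = 321666.67/12926.99 = 24.88 mm; y_c = 646349.54/12926.99 = 50.00 mm.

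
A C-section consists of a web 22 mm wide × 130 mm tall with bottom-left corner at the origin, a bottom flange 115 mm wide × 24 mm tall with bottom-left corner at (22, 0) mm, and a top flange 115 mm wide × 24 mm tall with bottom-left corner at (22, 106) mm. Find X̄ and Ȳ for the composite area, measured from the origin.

X̄ = 56.12 mm, Ȳ = 65.00 mm

web: A = 22 × 130 = 2860.00, centroid at (11.00, 65.00).
bottom flange: A = 115 × 24 = 2760.00, centroid at (79.50, 12.00).
top flange: A = 115 × 24 = 2760.00, centroid at (79.50, 118.00).
ΣA = 8380.00 mm², ΣAX̄ = 470300.00 mm³, ΣAȲ = 544700.00 mm³.
X̄ = 470300.00/8380.00 = 56.12 mm; Ȳ = 544700.00/8380.00 = 65.00 mm.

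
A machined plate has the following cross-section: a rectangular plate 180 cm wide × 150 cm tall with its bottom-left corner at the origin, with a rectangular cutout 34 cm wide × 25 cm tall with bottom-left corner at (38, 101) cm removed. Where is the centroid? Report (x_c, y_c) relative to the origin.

Part | A | x̄ᵢ | ȳᵢ | A·x̄ᵢ | A·ȳᵢ
plate | 27000.00 | 90.00 | 75.00 | 2430000.00 | 2025000.00
hole | -850.00 | 55.00 | 113.50 | -46750.00 | -96475.00
Σ | 26150.00 |  |  | 2383250.00 | 1928525.00
x_c = 2383250.00 / 26150.00 = 91.14 cm
y_c = 1928525.00 / 26150.00 = 73.75 cm

x_c = 91.14 cm, y_c = 73.75 cm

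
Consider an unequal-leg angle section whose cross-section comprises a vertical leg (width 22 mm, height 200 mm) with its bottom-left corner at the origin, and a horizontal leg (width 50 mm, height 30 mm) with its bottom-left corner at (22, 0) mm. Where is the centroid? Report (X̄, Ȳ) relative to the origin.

Part | A | x̄ᵢ | ȳᵢ | A·x̄ᵢ | A·ȳᵢ
vertical leg | 4400.00 | 11.00 | 100.00 | 48400.00 | 440000.00
horizontal leg | 1500.00 | 47.00 | 15.00 | 70500.00 | 22500.00
Σ | 5900.00 |  |  | 118900.00 | 462500.00
X̄ = 118900.00 / 5900.00 = 20.15 mm
Ȳ = 462500.00 / 5900.00 = 78.39 mm

X̄ = 20.15 mm, Ȳ = 78.39 mm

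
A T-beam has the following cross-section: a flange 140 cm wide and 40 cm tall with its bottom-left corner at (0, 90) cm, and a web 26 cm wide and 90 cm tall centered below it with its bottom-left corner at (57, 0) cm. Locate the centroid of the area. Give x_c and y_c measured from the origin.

web: A = 26 × 90 = 2340.00, centroid at (70.00, 45.00).
flange: A = 140 × 40 = 5600.00, centroid at (70.00, 110.00).
ΣA = 7940.00 cm², ΣAx_c = 555800.00 cm³, ΣAy_c = 721300.00 cm³.
x_c = 555800.00/7940.00 = 70.00 cm; y_c = 721300.00/7940.00 = 90.84 cm.

x_c = 70.00 cm, y_c = 90.84 cm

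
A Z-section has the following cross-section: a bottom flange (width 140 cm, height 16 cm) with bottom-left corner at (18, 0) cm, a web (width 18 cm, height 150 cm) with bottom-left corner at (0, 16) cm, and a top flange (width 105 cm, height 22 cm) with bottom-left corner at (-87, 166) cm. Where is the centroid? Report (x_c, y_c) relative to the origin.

x_c = 19.55 cm, y_c = 92.76 cm

bottom flange: A = 140 × 16 = 2240.00, centroid at (88.00, 8.00).
web: A = 18 × 150 = 2700.00, centroid at (9.00, 91.00).
top flange: A = 105 × 22 = 2310.00, centroid at (-34.50, 177.00).
ΣA = 7250.00 cm², ΣAx_c = 141725.00 cm³, ΣAy_c = 672490.00 cm³.
x_c = 141725.00/7250.00 = 19.55 cm; y_c = 672490.00/7250.00 = 92.76 cm.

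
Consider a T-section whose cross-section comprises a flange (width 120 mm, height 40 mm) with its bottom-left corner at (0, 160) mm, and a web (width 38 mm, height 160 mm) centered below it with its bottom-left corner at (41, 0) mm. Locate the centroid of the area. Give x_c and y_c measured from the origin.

Part | A | x̄ᵢ | ȳᵢ | A·x̄ᵢ | A·ȳᵢ
web | 6080.00 | 60.00 | 80.00 | 364800.00 | 486400.00
flange | 4800.00 | 60.00 | 180.00 | 288000.00 | 864000.00
Σ | 10880.00 |  |  | 652800.00 | 1350400.00
x_c = 652800.00 / 10880.00 = 60.00 mm
y_c = 1350400.00 / 10880.00 = 124.12 mm

x_c = 60.00 mm, y_c = 124.12 mm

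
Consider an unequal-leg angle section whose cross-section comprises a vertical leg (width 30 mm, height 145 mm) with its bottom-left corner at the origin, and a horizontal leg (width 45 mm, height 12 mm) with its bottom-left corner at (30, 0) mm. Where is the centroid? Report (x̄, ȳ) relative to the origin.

Part | A | x̄ᵢ | ȳᵢ | A·x̄ᵢ | A·ȳᵢ
vertical leg | 4350.00 | 15.00 | 72.50 | 65250.00 | 315375.00
horizontal leg | 540.00 | 52.50 | 6.00 | 28350.00 | 3240.00
Σ | 4890.00 |  |  | 93600.00 | 318615.00
x̄ = 93600.00 / 4890.00 = 19.14 mm
ȳ = 318615.00 / 4890.00 = 65.16 mm

x̄ = 19.14 mm, ȳ = 65.16 mm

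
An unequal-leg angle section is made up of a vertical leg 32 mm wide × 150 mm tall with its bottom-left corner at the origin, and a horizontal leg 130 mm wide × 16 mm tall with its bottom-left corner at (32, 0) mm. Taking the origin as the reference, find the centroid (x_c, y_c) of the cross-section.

Part | A | x̄ᵢ | ȳᵢ | A·x̄ᵢ | A·ȳᵢ
vertical leg | 4800.00 | 16.00 | 75.00 | 76800.00 | 360000.00
horizontal leg | 2080.00 | 97.00 | 8.00 | 201760.00 | 16640.00
Σ | 6880.00 |  |  | 278560.00 | 376640.00
x_c = 278560.00 / 6880.00 = 40.49 mm
y_c = 376640.00 / 6880.00 = 54.74 mm

x_c = 40.49 mm, y_c = 54.74 mm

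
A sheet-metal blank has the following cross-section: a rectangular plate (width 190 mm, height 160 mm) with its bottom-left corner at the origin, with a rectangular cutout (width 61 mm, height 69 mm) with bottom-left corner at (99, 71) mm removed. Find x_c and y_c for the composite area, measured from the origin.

x_c = 89.46 mm, y_c = 75.90 mm

Part | A | x̄ᵢ | ȳᵢ | A·x̄ᵢ | A·ȳᵢ
plate | 30400.00 | 95.00 | 80.00 | 2888000.00 | 2432000.00
hole | -4209.00 | 129.50 | 105.50 | -545065.50 | -444049.50
Σ | 26191.00 |  |  | 2342934.50 | 1987950.50
x_c = 2342934.50 / 26191.00 = 89.46 mm
y_c = 1987950.50 / 26191.00 = 75.90 mm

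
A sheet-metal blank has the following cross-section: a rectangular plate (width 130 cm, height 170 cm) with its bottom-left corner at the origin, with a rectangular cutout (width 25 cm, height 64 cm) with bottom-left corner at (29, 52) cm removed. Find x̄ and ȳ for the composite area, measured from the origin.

Part | A | x̄ᵢ | ȳᵢ | A·x̄ᵢ | A·ȳᵢ
plate | 22100.00 | 65.00 | 85.00 | 1436500.00 | 1878500.00
hole | -1600.00 | 41.50 | 84.00 | -66400.00 | -134400.00
Σ | 20500.00 |  |  | 1370100.00 | 1744100.00
x̄ = 1370100.00 / 20500.00 = 66.83 cm
ȳ = 1744100.00 / 20500.00 = 85.08 cm

x̄ = 66.83 cm, ȳ = 85.08 cm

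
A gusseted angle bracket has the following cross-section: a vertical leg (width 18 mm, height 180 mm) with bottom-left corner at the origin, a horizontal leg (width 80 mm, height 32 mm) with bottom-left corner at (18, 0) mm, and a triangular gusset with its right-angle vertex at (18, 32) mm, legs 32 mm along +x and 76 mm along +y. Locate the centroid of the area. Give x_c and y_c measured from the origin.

vertical leg: A = 18 × 180 = 3240.00, centroid at (9.00, 90.00).
horizontal leg: A = 80 × 32 = 2560.00, centroid at (58.00, 16.00).
gusset: A = ½·32·76 = 1216.00, centroid at (28.67, 57.33).
ΣA = 7016.00 mm², ΣAx_c = 212498.67 mm³, ΣAy_c = 402277.33 mm³.
x_c = 212498.67/7016.00 = 30.29 mm; y_c = 402277.33/7016.00 = 57.34 mm.

x_c = 30.29 mm, y_c = 57.34 mm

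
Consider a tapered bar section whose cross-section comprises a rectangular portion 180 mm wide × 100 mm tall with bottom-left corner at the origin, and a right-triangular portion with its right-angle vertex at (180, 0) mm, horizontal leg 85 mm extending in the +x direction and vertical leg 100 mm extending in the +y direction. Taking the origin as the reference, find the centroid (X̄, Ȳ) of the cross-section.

rectangular portion: A = 180 × 100 = 18000.00, centroid at (90.00, 50.00).
triangular portion: A = ½·85·100 = 4250.00, centroid at (208.33, 33.33).
ΣA = 22250.00 mm²
ΣAX̄ = (18000.00)(90.00) + (4250.00)(208.33) = 2505416.67 mm³
ΣAȲ = (18000.00)(50.00) + (4250.00)(33.33) = 1041666.67 mm³
X̄ = 2505416.67 / 22250.00 = 112.60 mm
Ȳ = 1041666.67 / 22250.00 = 46.82 mm

X̄ = 112.60 mm, Ȳ = 46.82 mm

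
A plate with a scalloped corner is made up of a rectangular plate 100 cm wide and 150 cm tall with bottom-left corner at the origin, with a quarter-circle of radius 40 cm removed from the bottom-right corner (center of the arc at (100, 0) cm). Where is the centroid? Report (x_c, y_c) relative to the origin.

x_c = 46.98 cm, y_c = 80.31 cm

plate: A = 100 × 150 = 15000.00, centroid at (50.00, 75.00).
removed quarter-circle: A = −¼π·40² = -1256.64, centroid at (83.02, 16.98).
ΣA = 13743.36 cm², ΣAx_c = 645669.63 cm³, ΣAy_c = 1103666.67 cm³.
x_c = 645669.63/13743.36 = 46.98 cm; y_c = 1103666.67/13743.36 = 80.31 cm.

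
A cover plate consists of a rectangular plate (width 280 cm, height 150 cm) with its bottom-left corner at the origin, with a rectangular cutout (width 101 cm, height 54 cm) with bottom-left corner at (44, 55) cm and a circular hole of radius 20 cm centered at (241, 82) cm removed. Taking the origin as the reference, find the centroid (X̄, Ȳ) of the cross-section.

X̄ = 143.44 cm, Ȳ = 73.67 cm

plate: A = 280 × 150 = 42000.00, centroid at (140.00, 75.00).
hole 1: A = −(101 × 54) = -5454.00, centroid at (94.50, 82.00).
hole 2: A = −π·20² = -1256.64, centroid at (241.00, 82.00).
ΣA = 35289.36 cm²
ΣAX̄ = (42000.00)(140.00) + (-5454.00)(94.50) + (-1256.64)(241.00) = 5061747.47 cm³
ΣAȲ = (42000.00)(75.00) + (-5454.00)(82.00) + (-1256.64)(82.00) = 2599727.76 cm³
X̄ = 5061747.47 / 35289.36 = 143.44 cm
Ȳ = 2599727.76 / 35289.36 = 73.67 cm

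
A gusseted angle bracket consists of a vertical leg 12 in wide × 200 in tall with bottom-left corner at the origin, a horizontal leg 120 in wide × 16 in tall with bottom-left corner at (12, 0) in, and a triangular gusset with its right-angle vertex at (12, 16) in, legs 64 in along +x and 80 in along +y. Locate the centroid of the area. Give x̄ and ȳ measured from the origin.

x̄ = 34.59 in, ȳ = 52.99 in

Part | A | x̄ᵢ | ȳᵢ | A·x̄ᵢ | A·ȳᵢ
vertical leg | 2400.00 | 6.00 | 100.00 | 14400.00 | 240000.00
horizontal leg | 1920.00 | 72.00 | 8.00 | 138240.00 | 15360.00
gusset | 2560.00 | 33.33 | 42.67 | 85333.33 | 109226.67
Σ | 6880.00 |  |  | 237973.33 | 364586.67
x̄ = 237973.33 / 6880.00 = 34.59 in
ȳ = 364586.67 / 6880.00 = 52.99 in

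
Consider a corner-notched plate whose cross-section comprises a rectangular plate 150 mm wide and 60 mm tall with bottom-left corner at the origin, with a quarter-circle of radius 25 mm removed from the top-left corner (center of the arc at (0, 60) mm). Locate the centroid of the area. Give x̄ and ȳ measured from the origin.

x̄ = 78.71 mm, ȳ = 28.88 mm

Part | A | x̄ᵢ | ȳᵢ | A·x̄ᵢ | A·ȳᵢ
plate | 9000.00 | 75.00 | 30.00 | 675000.00 | 270000.00
removed quarter-circle | -490.87 | 10.61 | 49.39 | -5208.33 | -24244.10
Σ | 8509.13 |  |  | 669791.67 | 245755.90
x̄ = 669791.67 / 8509.13 = 78.71 mm
ȳ = 245755.90 / 8509.13 = 28.88 mm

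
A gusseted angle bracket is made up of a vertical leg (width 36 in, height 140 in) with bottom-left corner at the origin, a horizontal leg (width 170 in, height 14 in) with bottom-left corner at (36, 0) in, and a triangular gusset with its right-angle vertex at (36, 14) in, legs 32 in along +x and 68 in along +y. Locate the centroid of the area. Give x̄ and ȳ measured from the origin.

x̄ = 50.48 in, ȳ = 48.11 in

vertical leg: A = 36 × 140 = 5040.00, centroid at (18.00, 70.00).
horizontal leg: A = 170 × 14 = 2380.00, centroid at (121.00, 7.00).
gusset: A = ½·32·68 = 1088.00, centroid at (46.67, 36.67).
ΣA = 8508.00 in²
ΣAx̄ = (5040.00)(18.00) + (2380.00)(121.00) + (1088.00)(46.67) = 429473.33 in³
ΣAȳ = (5040.00)(70.00) + (2380.00)(7.00) + (1088.00)(36.67) = 409353.33 in³
x̄ = 429473.33 / 8508.00 = 50.48 in
ȳ = 409353.33 / 8508.00 = 48.11 in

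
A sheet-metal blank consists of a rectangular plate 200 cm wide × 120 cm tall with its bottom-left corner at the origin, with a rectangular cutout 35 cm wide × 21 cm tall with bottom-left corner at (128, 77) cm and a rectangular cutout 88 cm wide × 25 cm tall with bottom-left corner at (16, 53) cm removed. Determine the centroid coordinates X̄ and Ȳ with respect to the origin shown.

X̄ = 102.59 cm, Ȳ = 58.47 cm

plate: A = 200 × 120 = 24000.00, centroid at (100.00, 60.00).
hole 1: A = −(35 × 21) = -735.00, centroid at (145.50, 87.50).
hole 2: A = −(88 × 25) = -2200.00, centroid at (60.00, 65.50).
ΣA = 21065.00 cm², ΣAX̄ = 2161057.50 cm³, ΣAȲ = 1231587.50 cm³.
X̄ = 2161057.50/21065.00 = 102.59 cm; Ȳ = 1231587.50/21065.00 = 58.47 cm.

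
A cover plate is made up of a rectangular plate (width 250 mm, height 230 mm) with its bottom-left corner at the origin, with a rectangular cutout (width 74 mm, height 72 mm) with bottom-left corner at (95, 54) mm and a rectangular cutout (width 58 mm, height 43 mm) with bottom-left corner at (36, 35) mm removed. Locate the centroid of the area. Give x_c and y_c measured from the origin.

x_c = 127.26 mm, y_c = 120.62 mm

Part | A | x̄ᵢ | ȳᵢ | A·x̄ᵢ | A·ȳᵢ
plate | 57500.00 | 125.00 | 115.00 | 7187500.00 | 6612500.00
hole 1 | -5328.00 | 132.00 | 90.00 | -703296.00 | -479520.00
hole 2 | -2494.00 | 65.00 | 56.50 | -162110.00 | -140911.00
Σ | 49678.00 |  |  | 6322094.00 | 5992069.00
x_c = 6322094.00 / 49678.00 = 127.26 mm
y_c = 5992069.00 / 49678.00 = 120.62 mm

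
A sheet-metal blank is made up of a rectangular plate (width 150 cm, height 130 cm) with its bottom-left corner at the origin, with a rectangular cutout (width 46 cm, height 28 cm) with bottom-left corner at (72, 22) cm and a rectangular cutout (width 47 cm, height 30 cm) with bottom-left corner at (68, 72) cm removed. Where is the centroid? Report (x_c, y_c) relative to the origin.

plate: A = 150 × 130 = 19500.00, centroid at (75.00, 65.00).
hole 1: A = −(46 × 28) = -1288.00, centroid at (95.00, 36.00).
hole 2: A = −(47 × 30) = -1410.00, centroid at (91.50, 87.00).
ΣA = 16802.00 cm², ΣAx_c = 1211125.00 cm³, ΣAy_c = 1098462.00 cm³.
x_c = 1211125.00/16802.00 = 72.08 cm; y_c = 1098462.00/16802.00 = 65.38 cm.

x_c = 72.08 cm, y_c = 65.38 cm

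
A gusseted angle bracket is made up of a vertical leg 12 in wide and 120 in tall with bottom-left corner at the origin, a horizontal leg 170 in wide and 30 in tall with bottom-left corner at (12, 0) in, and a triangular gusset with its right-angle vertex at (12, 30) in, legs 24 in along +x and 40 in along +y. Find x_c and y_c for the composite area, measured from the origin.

Part | A | x̄ᵢ | ȳᵢ | A·x̄ᵢ | A·ȳᵢ
vertical leg | 1440.00 | 6.00 | 60.00 | 8640.00 | 86400.00
horizontal leg | 5100.00 | 97.00 | 15.00 | 494700.00 | 76500.00
gusset | 480.00 | 20.00 | 43.33 | 9600.00 | 20800.00
Σ | 7020.00 |  |  | 512940.00 | 183700.00
x_c = 512940.00 / 7020.00 = 73.07 in
y_c = 183700.00 / 7020.00 = 26.17 in

x_c = 73.07 in, y_c = 26.17 in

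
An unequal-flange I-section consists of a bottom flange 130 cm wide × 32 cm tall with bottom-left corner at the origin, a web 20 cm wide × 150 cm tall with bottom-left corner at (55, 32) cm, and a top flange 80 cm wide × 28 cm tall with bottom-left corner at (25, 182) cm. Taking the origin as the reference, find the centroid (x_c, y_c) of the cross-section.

bottom flange: A = 130 × 32 = 4160.00, centroid at (65.00, 16.00).
web: A = 20 × 150 = 3000.00, centroid at (65.00, 107.00).
top flange: A = 80 × 28 = 2240.00, centroid at (65.00, 196.00).
ΣA = 9400.00 cm²
ΣAx_c = (4160.00)(65.00) + (3000.00)(65.00) + (2240.00)(65.00) = 611000.00 cm³
ΣAy_c = (4160.00)(16.00) + (3000.00)(107.00) + (2240.00)(196.00) = 826600.00 cm³
x_c = 611000.00 / 9400.00 = 65.00 cm
y_c = 826600.00 / 9400.00 = 87.94 cm

x_c = 65.00 cm, y_c = 87.94 cm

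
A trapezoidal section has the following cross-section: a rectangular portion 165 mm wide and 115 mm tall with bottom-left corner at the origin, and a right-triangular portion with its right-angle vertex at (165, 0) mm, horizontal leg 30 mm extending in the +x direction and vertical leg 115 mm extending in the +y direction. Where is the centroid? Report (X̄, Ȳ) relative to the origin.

X̄ = 90.21 mm, Ȳ = 55.90 mm

rectangular portion: A = 165 × 115 = 18975.00, centroid at (82.50, 57.50).
triangular portion: A = ½·30·115 = 1725.00, centroid at (175.00, 38.33).
ΣA = 20700.00 mm², ΣAX̄ = 1867312.50 mm³, ΣAȲ = 1157187.50 mm³.
X̄ = 1867312.50/20700.00 = 90.21 mm; Ȳ = 1157187.50/20700.00 = 55.90 mm.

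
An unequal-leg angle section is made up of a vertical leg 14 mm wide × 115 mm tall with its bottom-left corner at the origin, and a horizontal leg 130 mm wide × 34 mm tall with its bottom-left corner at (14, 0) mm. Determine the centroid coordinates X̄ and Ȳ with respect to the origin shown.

Part | A | x̄ᵢ | ȳᵢ | A·x̄ᵢ | A·ȳᵢ
vertical leg | 1610.00 | 7.00 | 57.50 | 11270.00 | 92575.00
horizontal leg | 4420.00 | 79.00 | 17.00 | 349180.00 | 75140.00
Σ | 6030.00 |  |  | 360450.00 | 167715.00
X̄ = 360450.00 / 6030.00 = 59.78 mm
Ȳ = 167715.00 / 6030.00 = 27.81 mm

X̄ = 59.78 mm, Ȳ = 27.81 mm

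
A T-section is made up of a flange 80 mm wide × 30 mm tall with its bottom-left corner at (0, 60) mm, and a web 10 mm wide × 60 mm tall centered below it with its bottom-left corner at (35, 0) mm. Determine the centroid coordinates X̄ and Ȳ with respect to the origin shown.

Part | A | x̄ᵢ | ȳᵢ | A·x̄ᵢ | A·ȳᵢ
web | 600.00 | 40.00 | 30.00 | 24000.00 | 18000.00
flange | 2400.00 | 40.00 | 75.00 | 96000.00 | 180000.00
Σ | 3000.00 |  |  | 120000.00 | 198000.00
X̄ = 120000.00 / 3000.00 = 40.00 mm
Ȳ = 198000.00 / 3000.00 = 66.00 mm

X̄ = 40.00 mm, Ȳ = 66.00 mm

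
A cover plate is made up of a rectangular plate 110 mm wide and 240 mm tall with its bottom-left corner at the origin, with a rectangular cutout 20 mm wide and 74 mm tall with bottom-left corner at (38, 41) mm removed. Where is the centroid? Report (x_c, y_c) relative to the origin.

plate: A = 110 × 240 = 26400.00, centroid at (55.00, 120.00).
hole: A = −(20 × 74) = -1480.00, centroid at (48.00, 78.00).
ΣA = 24920.00 mm², ΣAx_c = 1380960.00 mm³, ΣAy_c = 3052560.00 mm³.
x_c = 1380960.00/24920.00 = 55.42 mm; y_c = 3052560.00/24920.00 = 122.49 mm.

x_c = 55.42 mm, y_c = 122.49 mm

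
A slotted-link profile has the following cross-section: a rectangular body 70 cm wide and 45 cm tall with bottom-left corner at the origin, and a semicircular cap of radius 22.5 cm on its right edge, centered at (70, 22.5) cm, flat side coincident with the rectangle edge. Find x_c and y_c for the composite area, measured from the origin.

rectangular body: A = 70 × 45 = 3150.00, centroid at (35.00, 22.50).
semicircular end: A = ½π·22.5² = 795.22, centroid at (79.55, 22.50).
ΣA = 3945.22 cm², ΣAx_c = 173508.84 cm³, ΣAy_c = 88767.35 cm³.
x_c = 173508.84/3945.22 = 43.98 cm; y_c = 88767.35/3945.22 = 22.50 cm.

x_c = 43.98 cm, y_c = 22.50 cm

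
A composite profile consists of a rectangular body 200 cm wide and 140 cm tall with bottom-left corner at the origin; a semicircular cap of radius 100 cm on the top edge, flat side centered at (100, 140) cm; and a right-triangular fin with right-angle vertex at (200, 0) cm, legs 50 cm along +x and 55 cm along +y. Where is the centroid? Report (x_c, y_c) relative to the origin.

rectangular body: A = 200 × 140 = 28000.00, centroid at (100.00, 70.00).
semicircular top: A = ½π·100² = 15707.96, centroid at (100.00, 182.44).
triangular fin: A = ½·50·55 = 1375.00, centroid at (216.67, 18.33).
ΣA = 45082.96 cm², ΣAx_c = 4668712.99 cm³, ΣAy_c = 4850989.86 cm³.
x_c = 4668712.99/45082.96 = 103.56 cm; y_c = 4850989.86/45082.96 = 107.60 cm.

x_c = 103.56 cm, y_c = 107.60 cm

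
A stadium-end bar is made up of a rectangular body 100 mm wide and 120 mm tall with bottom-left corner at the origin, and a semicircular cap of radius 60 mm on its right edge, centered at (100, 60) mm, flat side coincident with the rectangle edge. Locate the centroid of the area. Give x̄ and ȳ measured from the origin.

x̄ = 74.17 mm, ȳ = 60.00 mm

Part | A | x̄ᵢ | ȳᵢ | A·x̄ᵢ | A·ȳᵢ
rectangular body | 12000.00 | 50.00 | 60.00 | 600000.00 | 720000.00
semicircular end | 5654.87 | 125.46 | 60.00 | 709486.68 | 339292.01
Σ | 17654.87 |  |  | 1309486.68 | 1059292.01
x̄ = 1309486.68 / 17654.87 = 74.17 mm
ȳ = 1059292.01 / 17654.87 = 60.00 mm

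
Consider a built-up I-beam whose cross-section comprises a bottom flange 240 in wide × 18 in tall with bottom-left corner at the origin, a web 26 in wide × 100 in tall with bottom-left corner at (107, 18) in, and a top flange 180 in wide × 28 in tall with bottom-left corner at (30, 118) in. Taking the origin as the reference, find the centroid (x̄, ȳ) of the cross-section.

x̄ = 120.00 in, ȳ = 73.66 in

bottom flange: A = 240 × 18 = 4320.00, centroid at (120.00, 9.00).
web: A = 26 × 100 = 2600.00, centroid at (120.00, 68.00).
top flange: A = 180 × 28 = 5040.00, centroid at (120.00, 132.00).
ΣA = 11960.00 in²
ΣAx̄ = (4320.00)(120.00) + (2600.00)(120.00) + (5040.00)(120.00) = 1435200.00 in³
ΣAȳ = (4320.00)(9.00) + (2600.00)(68.00) + (5040.00)(132.00) = 880960.00 in³
x̄ = 1435200.00 / 11960.00 = 120.00 in
ȳ = 880960.00 / 11960.00 = 73.66 in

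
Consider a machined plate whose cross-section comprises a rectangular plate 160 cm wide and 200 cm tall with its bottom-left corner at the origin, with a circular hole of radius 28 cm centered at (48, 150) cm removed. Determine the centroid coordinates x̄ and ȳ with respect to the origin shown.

plate: A = 160 × 200 = 32000.00, centroid at (80.00, 100.00).
hole: A = −π·28² = -2463.01, centroid at (48.00, 150.00).
ΣA = 29536.99 cm², ΣAx̄ = 2441775.59 cm³, ΣAȳ = 2830548.70 cm³.
x̄ = 2441775.59/29536.99 = 82.67 cm; ȳ = 2830548.70/29536.99 = 95.83 cm.

x̄ = 82.67 cm, ȳ = 95.83 cm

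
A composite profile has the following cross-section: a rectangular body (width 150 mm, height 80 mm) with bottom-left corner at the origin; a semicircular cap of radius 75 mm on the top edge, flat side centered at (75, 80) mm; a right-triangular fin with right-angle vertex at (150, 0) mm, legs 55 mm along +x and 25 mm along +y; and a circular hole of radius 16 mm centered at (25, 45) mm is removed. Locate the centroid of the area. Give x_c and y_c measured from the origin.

x_c = 80.04 mm, y_c = 69.39 mm

rectangular body: A = 150 × 80 = 12000.00, centroid at (75.00, 40.00).
semicircular top: A = ½π·75² = 8835.73, centroid at (75.00, 111.83).
triangular fin: A = ½·55·25 = 687.50, centroid at (168.33, 8.33).
hole: A = −π·16² = -804.25, centroid at (25.00, 45.00).
ΣA = 20718.98 mm²
ΣAx_c = (12000.00)(75.00) + (8835.73)(75.00) + (687.50)(168.33) + (-804.25)(25.00) = 1658302.67 mm³
ΣAy_c = (12000.00)(40.00) + (8835.73)(111.83) + (687.50)(8.33) + (-804.25)(45.00) = 1437646.37 mm³
x_c = 1658302.67 / 20718.98 = 80.04 mm
y_c = 1437646.37 / 20718.98 = 69.39 mm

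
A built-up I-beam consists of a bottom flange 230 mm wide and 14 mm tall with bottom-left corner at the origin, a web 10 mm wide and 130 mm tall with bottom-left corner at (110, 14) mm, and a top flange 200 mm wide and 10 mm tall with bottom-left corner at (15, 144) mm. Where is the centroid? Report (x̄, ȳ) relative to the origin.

x̄ = 115.00 mm, ȳ = 64.91 mm

bottom flange: A = 230 × 14 = 3220.00, centroid at (115.00, 7.00).
web: A = 10 × 130 = 1300.00, centroid at (115.00, 79.00).
top flange: A = 200 × 10 = 2000.00, centroid at (115.00, 149.00).
ΣA = 6520.00 mm²
ΣAx̄ = (3220.00)(115.00) + (1300.00)(115.00) + (2000.00)(115.00) = 749800.00 mm³
ΣAȳ = (3220.00)(7.00) + (1300.00)(79.00) + (2000.00)(149.00) = 423240.00 mm³
x̄ = 749800.00 / 6520.00 = 115.00 mm
ȳ = 423240.00 / 6520.00 = 64.91 mm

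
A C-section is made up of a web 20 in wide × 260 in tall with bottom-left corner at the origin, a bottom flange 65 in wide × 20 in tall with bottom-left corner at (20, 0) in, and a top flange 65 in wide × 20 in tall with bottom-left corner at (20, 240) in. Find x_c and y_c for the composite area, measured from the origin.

x_c = 24.17 in, y_c = 130.00 in

web: A = 20 × 260 = 5200.00, centroid at (10.00, 130.00).
bottom flange: A = 65 × 20 = 1300.00, centroid at (52.50, 10.00).
top flange: A = 65 × 20 = 1300.00, centroid at (52.50, 250.00).
ΣA = 7800.00 in²
ΣAx_c = (5200.00)(10.00) + (1300.00)(52.50) + (1300.00)(52.50) = 188500.00 in³
ΣAy_c = (5200.00)(130.00) + (1300.00)(10.00) + (1300.00)(250.00) = 1014000.00 in³
x_c = 188500.00 / 7800.00 = 24.17 in
y_c = 1014000.00 / 7800.00 = 130.00 in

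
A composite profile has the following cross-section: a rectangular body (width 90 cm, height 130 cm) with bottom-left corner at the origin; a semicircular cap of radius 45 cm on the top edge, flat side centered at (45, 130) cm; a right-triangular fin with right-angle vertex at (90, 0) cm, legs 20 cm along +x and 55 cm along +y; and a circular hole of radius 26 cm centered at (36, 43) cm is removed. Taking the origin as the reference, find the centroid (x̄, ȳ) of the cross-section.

rectangular body: A = 90 × 130 = 11700.00, centroid at (45.00, 65.00).
semicircular top: A = ½π·45² = 3180.86, centroid at (45.00, 149.10).
triangular fin: A = ½·20·55 = 550.00, centroid at (96.67, 18.33).
hole: A = −π·26² = -2123.72, centroid at (36.00, 43.00).
ΣA = 13307.15 cm²
ΣAx̄ = (11700.00)(45.00) + (3180.86)(45.00) + (550.00)(96.67) + (-2123.72)(36.00) = 646351.68 cm³
ΣAȳ = (11700.00)(65.00) + (3180.86)(149.10) + (550.00)(18.33) + (-2123.72)(43.00) = 1153525.65 cm³
x̄ = 646351.68 / 13307.15 = 48.57 cm
ȳ = 1153525.65 / 13307.15 = 86.68 cm

x̄ = 48.57 cm, ȳ = 86.68 cm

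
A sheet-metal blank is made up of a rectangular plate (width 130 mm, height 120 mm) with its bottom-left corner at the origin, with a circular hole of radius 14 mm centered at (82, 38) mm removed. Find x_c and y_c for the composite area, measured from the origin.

x_c = 64.30 mm, y_c = 60.90 mm

plate: A = 130 × 120 = 15600.00, centroid at (65.00, 60.00).
hole: A = −π·14² = -615.75, centroid at (82.00, 38.00).
ΣA = 14984.25 mm²
ΣAx_c = (15600.00)(65.00) + (-615.75)(82.00) = 963508.32 mm³
ΣAy_c = (15600.00)(60.00) + (-615.75)(38.00) = 912601.42 mm³
x_c = 963508.32 / 14984.25 = 64.30 mm
y_c = 912601.42 / 14984.25 = 60.90 mm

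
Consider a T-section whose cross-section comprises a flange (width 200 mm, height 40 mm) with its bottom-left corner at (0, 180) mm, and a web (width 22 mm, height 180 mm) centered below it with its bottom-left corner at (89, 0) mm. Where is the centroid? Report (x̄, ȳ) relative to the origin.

web: A = 22 × 180 = 3960.00, centroid at (100.00, 90.00).
flange: A = 200 × 40 = 8000.00, centroid at (100.00, 200.00).
ΣA = 11960.00 mm²
ΣAx̄ = (3960.00)(100.00) + (8000.00)(100.00) = 1196000.00 mm³
ΣAȳ = (3960.00)(90.00) + (8000.00)(200.00) = 1956400.00 mm³
x̄ = 1196000.00 / 11960.00 = 100.00 mm
ȳ = 1956400.00 / 11960.00 = 163.58 mm

x̄ = 100.00 mm, ȳ = 163.58 mm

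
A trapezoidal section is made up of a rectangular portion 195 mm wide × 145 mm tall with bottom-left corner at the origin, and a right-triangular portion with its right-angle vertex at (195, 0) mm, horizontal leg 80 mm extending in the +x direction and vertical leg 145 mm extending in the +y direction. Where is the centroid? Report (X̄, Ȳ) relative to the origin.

rectangular portion: A = 195 × 145 = 28275.00, centroid at (97.50, 72.50).
triangular portion: A = ½·80·145 = 5800.00, centroid at (221.67, 48.33).
ΣA = 34075.00 mm², ΣAX̄ = 4042479.17 mm³, ΣAȲ = 2330270.83 mm³.
X̄ = 4042479.17/34075.00 = 118.63 mm; Ȳ = 2330270.83/34075.00 = 68.39 mm.

X̄ = 118.63 mm, Ȳ = 68.39 mm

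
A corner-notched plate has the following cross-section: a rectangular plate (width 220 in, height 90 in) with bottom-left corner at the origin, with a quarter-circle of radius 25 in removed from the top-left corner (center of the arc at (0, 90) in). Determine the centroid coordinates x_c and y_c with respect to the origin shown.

x_c = 112.53 in, y_c = 44.13 in

plate: A = 220 × 90 = 19800.00, centroid at (110.00, 45.00).
removed quarter-circle: A = −¼π·25² = -490.87, centroid at (10.61, 79.39).
ΣA = 19309.13 in²
ΣAx_c = (19800.00)(110.00) + (-490.87)(10.61) = 2172791.67 in³
ΣAy_c = (19800.00)(45.00) + (-490.87)(79.39) = 852029.69 in³
x_c = 2172791.67 / 19309.13 = 112.53 in
y_c = 852029.69 / 19309.13 = 44.13 in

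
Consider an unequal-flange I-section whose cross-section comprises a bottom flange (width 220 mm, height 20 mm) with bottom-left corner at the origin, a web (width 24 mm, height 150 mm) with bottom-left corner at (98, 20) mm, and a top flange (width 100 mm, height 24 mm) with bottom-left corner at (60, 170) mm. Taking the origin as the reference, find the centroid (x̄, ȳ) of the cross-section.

bottom flange: A = 220 × 20 = 4400.00, centroid at (110.00, 10.00).
web: A = 24 × 150 = 3600.00, centroid at (110.00, 95.00).
top flange: A = 100 × 24 = 2400.00, centroid at (110.00, 182.00).
ΣA = 10400.00 mm²
ΣAx̄ = (4400.00)(110.00) + (3600.00)(110.00) + (2400.00)(110.00) = 1144000.00 mm³
ΣAȳ = (4400.00)(10.00) + (3600.00)(95.00) + (2400.00)(182.00) = 822800.00 mm³
x̄ = 1144000.00 / 10400.00 = 110.00 mm
ȳ = 822800.00 / 10400.00 = 79.12 mm

x̄ = 110.00 mm, ȳ = 79.12 mm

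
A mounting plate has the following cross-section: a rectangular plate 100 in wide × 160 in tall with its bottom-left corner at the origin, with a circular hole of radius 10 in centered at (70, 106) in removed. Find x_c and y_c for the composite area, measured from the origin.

Part | A | x̄ᵢ | ȳᵢ | A·x̄ᵢ | A·ȳᵢ
plate | 16000.00 | 50.00 | 80.00 | 800000.00 | 1280000.00
hole | -314.16 | 70.00 | 106.00 | -21991.15 | -33300.88
Σ | 15685.84 |  |  | 778008.85 | 1246699.12
x_c = 778008.85 / 15685.84 = 49.60 in
y_c = 1246699.12 / 15685.84 = 79.48 in

x_c = 49.60 in, y_c = 79.48 in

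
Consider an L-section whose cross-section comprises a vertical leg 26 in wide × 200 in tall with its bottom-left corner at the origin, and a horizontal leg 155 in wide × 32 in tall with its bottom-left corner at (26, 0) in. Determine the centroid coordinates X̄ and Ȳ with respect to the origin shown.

X̄ = 57.18 in, Ȳ = 58.99 in

Part | A | x̄ᵢ | ȳᵢ | A·x̄ᵢ | A·ȳᵢ
vertical leg | 5200.00 | 13.00 | 100.00 | 67600.00 | 520000.00
horizontal leg | 4960.00 | 103.50 | 16.00 | 513360.00 | 79360.00
Σ | 10160.00 |  |  | 580960.00 | 599360.00
X̄ = 580960.00 / 10160.00 = 57.18 in
Ȳ = 599360.00 / 10160.00 = 58.99 in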